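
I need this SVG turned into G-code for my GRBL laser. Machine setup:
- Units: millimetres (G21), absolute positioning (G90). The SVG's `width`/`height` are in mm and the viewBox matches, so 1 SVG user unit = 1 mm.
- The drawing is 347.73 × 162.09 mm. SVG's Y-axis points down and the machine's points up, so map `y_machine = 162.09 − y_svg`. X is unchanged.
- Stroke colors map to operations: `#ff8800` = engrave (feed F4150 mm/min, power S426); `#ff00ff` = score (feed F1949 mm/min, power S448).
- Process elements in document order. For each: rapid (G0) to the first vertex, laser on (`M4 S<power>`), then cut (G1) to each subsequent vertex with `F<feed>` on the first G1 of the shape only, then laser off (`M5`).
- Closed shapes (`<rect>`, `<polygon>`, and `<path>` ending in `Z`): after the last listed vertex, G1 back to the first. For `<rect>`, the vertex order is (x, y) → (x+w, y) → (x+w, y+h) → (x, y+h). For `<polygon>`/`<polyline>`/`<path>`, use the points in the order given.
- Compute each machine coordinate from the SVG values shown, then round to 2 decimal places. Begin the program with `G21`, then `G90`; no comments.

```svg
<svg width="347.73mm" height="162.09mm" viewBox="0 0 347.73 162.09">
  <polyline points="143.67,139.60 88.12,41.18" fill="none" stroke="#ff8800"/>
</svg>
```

viewBox `0 0 347.73 162.09` with mm width/height → 1 unit = 1 mm. Flip: y_m = 162.09 − y_svg.

**Shape 1** — `<polyline>` line segment, stroke `#ff8800` → engrave (S426, F4150). Machine vertices: (143.67,22.49) → (88.12,120.91). Open path.

G21
G90
G0 X143.67 Y22.49
M4 S426
G1 X88.12 Y120.91 F4150
M5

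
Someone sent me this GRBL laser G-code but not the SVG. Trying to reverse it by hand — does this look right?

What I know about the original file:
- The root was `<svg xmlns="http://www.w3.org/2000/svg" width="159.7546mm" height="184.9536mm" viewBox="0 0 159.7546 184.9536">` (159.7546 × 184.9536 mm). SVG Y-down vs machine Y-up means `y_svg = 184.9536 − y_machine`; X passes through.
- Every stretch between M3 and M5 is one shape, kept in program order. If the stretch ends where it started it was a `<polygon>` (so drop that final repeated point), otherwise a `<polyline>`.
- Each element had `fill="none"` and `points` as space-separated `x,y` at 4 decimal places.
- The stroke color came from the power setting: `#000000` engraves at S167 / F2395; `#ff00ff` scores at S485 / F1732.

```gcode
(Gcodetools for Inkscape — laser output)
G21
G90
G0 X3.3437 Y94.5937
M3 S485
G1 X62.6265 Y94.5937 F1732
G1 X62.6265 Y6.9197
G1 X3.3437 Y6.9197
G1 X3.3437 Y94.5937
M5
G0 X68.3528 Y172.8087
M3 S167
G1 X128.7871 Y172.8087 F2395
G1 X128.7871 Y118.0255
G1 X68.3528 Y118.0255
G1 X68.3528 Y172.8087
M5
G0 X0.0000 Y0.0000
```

Machine Y-up, SVG Y-down with viewBox height 184.9536, so y_svg = 184.9536 − y_machine; X carries over.

Run 1: S485 ⇒ score layer `#ff00ff`. The run returns to its start, so emit a `<polygon>` with points (Y-flipped): 3.3437,90.3599 62.6265,90.3599 62.6265,178.0339 3.3437,178.0339.

Run 2: S167 ⇒ engrave layer `#000000`. The run returns to its start, so emit a `<polygon>` with points (Y-flipped): 68.3528,12.1449 128.7871,12.1449 128.7871,66.9281 68.3528,66.9281.

<svg xmlns="http://www.w3.org/2000/svg" width="159.7546mm" height="184.9536mm" viewBox="0 0 159.7546 184.9536">
  <polygon points="3.3437,90.3599 62.6265,90.3599 62.6265,178.0339 3.3437,178.0339" fill="none" stroke="#ff00ff"/>
  <polygon points="68.3528,12.1449 128.7871,12.1449 128.7871,66.9281 68.3528,66.9281" fill="none" stroke="#000000"/>
</svg>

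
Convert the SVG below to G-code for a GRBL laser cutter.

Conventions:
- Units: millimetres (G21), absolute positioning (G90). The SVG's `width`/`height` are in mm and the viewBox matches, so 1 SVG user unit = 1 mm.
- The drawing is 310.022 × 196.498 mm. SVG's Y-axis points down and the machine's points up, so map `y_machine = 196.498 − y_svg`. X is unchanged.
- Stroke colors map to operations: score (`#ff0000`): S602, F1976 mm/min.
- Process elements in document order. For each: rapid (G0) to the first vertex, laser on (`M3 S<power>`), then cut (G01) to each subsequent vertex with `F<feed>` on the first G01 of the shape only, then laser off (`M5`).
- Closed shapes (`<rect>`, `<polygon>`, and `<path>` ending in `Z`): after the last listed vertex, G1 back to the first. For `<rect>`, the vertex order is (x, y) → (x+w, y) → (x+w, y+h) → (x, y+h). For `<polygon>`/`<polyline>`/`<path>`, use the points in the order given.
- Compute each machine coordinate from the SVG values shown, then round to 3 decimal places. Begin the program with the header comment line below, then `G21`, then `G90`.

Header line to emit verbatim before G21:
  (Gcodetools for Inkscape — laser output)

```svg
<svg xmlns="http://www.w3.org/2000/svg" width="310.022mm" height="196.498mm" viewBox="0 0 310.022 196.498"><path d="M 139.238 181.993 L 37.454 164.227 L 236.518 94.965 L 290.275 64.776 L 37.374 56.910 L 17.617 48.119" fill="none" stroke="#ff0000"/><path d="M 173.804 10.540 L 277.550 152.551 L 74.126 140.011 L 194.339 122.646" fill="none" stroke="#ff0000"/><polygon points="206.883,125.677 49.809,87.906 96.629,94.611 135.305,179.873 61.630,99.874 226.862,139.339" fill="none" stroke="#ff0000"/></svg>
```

1 u = 1 mm; y_m = 196.498 − y.

[1] `<path>` open polyline, #ff0000→score S602 F1976: (139.238,14.505) → (37.454,32.271) → (236.518,101.533) → (290.275,131.722) → (37.374,139.588) → (17.617,148.379)

[2] `<path>` open polyline, #ff0000→score S602 F1976: (173.804,185.958) → (277.550,43.947) → (74.126,56.487) → (194.339,73.852)

[3] `<polygon>` closed polygon, #ff0000→score S602 F1976: (206.883,70.821) → (49.809,108.592) → (96.629,101.887) → (135.305,16.625) → (61.630,96.624) → (226.862,57.159) → (206.883,70.821) (closed)

(Gcodetools for Inkscape — laser output)
G21
G90
G0 X139.238 Y14.505
M3 S602
G01 X37.454 Y32.271 F1976
G01 X236.518 Y101.533
G01 X290.275 Y131.722
G01 X37.374 Y139.588
G01 X17.617 Y148.379
M5
G0 X173.804 Y185.958
M3 S602
G01 X277.550 Y43.947 F1976
G01 X74.126 Y56.487
G01 X194.339 Y73.852
M5
G0 X206.883 Y70.821
M3 S602
G01 X49.809 Y108.592 F1976
G01 X96.629 Y101.887
G01 X135.305 Y16.625
G01 X61.630 Y96.624
G01 X226.862 Y57.159
G01 X206.883 Y70.821
M5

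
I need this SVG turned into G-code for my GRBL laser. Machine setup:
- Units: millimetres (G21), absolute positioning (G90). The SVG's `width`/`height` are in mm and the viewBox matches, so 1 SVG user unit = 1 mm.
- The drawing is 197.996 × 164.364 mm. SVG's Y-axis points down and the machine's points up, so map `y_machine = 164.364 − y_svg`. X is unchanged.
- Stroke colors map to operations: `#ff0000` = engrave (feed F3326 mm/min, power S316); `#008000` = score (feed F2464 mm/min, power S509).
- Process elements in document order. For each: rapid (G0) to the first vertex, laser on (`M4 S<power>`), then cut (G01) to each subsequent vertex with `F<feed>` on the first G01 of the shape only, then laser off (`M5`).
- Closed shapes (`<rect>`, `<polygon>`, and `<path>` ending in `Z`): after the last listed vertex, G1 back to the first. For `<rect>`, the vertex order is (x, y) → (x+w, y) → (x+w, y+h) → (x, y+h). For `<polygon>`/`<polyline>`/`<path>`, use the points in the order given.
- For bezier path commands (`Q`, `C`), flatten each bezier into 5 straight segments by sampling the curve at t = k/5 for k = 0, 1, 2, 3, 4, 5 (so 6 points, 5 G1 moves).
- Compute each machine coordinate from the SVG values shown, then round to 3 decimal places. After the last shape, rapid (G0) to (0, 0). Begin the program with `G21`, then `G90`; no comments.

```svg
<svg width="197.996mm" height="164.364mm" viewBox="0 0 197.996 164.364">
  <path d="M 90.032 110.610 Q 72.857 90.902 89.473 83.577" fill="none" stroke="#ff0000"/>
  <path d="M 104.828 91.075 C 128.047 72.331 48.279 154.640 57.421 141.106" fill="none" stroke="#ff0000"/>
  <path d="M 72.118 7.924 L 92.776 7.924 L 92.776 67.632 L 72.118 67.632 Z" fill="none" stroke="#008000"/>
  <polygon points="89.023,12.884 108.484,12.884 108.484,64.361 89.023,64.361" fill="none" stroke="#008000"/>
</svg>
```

G21
G90
G0 X90.032 Y53.754
M4 S316
G01 X84.514 Y61.142 F3326
G01 X81.699 Y67.539
G01 X81.587 Y72.946
G01 X84.178 Y77.362
G01 X89.473 Y80.787
M5
G0 X104.828 Y73.289
M4 S316
G01 X107.936 Y73.984 F3326
G01 X95.538 Y59.878
G01 X76.846 Y40.420
G01 X61.070 Y25.064
G01 X57.421 Y23.258
M5
G0 X72.118 Y156.440
M4 S509
G01 X92.776 Y156.440 F2464
G01 X92.776 Y96.732
G01 X72.118 Y96.732
G01 X72.118 Y156.440
M5
G0 X89.023 Y151.480
M4 S509
G01 X108.484 Y151.480 F2464
G01 X108.484 Y100.003
G01 X89.023 Y100.003
G01 X89.023 Y151.480
M5
G0 X0.000 Y0.000

Since the viewBox matches the mm dimensions, user units are millimetres directly. The only transform is the Y-flip y_m = 164.364 − y_svg.

Shape 1 is a quadratic bezier drawn with `<path>`. Its stroke #ff0000 means engrave at S316, F3326. After flipping Y the toolpath is (90.032,53.754) → (84.514,61.142) → (81.699,67.539) → (81.587,72.946) → (84.178,77.362) → (89.473,80.787).

Shape 2 is a cubic bezier drawn with `<path>`. Its stroke #ff0000 means engrave at S316, F3326. After flipping Y the toolpath is (104.828,73.289) → (107.936,73.984) → (95.538,59.878) → (76.846,40.420) → (61.070,25.064) → (57.421,23.258).

Shape 3 is a rectangle drawn with `<path>`. Its stroke #008000 means score at S509, F2464. After flipping Y the toolpath is (72.118,156.440) → (92.776,156.440) → (92.776,96.732) → (72.118,96.732) → (72.118,156.440), returning to the start.

Shape 4 is a rectangle drawn with `<polygon>`. Its stroke #008000 means score at S509, F2464. After flipping Y the toolpath is (89.023,151.480) → (108.484,151.480) → (108.484,100.003) → (89.023,100.003) → (89.023,151.480), returning to the start.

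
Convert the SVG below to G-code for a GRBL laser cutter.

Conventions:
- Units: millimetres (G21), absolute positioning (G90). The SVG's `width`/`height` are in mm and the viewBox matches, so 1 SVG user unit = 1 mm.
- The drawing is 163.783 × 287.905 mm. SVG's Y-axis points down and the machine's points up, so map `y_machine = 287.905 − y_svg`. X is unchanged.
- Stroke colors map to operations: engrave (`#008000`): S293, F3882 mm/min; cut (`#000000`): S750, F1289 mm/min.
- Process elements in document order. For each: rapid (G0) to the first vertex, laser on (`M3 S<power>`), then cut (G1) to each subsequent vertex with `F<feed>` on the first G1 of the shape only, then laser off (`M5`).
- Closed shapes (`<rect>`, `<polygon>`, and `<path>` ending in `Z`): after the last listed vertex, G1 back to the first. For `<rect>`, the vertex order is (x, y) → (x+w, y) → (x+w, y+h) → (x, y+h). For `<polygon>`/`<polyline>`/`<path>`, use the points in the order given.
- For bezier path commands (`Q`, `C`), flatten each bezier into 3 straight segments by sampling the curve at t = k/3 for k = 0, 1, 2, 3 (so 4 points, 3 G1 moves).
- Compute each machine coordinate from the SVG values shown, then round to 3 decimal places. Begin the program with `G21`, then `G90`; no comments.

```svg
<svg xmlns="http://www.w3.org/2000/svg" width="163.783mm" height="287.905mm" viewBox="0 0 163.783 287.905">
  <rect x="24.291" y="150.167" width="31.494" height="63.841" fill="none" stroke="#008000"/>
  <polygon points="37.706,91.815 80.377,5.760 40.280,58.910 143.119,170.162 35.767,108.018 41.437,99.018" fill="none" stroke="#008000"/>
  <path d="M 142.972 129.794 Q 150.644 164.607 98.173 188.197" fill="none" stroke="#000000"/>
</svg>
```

viewBox `0 0 163.783 287.905` with mm width/height → 1 unit = 1 mm. Flip: y_m = 287.905 − y_svg.

**Shape 1** — `<rect>` rectangle, stroke `#008000` → engrave (S293, F3882). Machine vertices: (24.291,137.738) → (55.785,137.738) → (55.785,73.897) → (24.291,73.897) → (24.291,137.738). Closed: final G1 returns to the first vertex.

**Shape 2** — `<polygon>` closed polygon, stroke `#008000` → engrave (S293, F3882). Machine vertices: (37.706,196.090) → (80.377,282.145) → (40.280,228.995) → (143.119,117.743) → (35.767,179.887) → (41.437,188.887) → (37.706,196.090). Closed: final G1 returns to the first vertex.

**Shape 3** — `<path>` quadratic bezier, stroke `#000000` → cut (S750, F1289). Control points (SVG): P0=(142.972,129.794), P1=(150.644,164.607), P2=(98.173,188.197); sampled at t=k/3. Machine vertices: (142.972,158.111) → (141.404,136.149) → (126.471,116.682) → (98.173,99.708). Open path.

G21
G90
G0 X24.291 Y137.738
M3 S293
G1 X55.785 Y137.738 F3882
G1 X55.785 Y73.897
G1 X24.291 Y73.897
G1 X24.291 Y137.738
M5
G0 X37.706 Y196.090
M3 S293
G1 X80.377 Y282.145 F3882
G1 X40.280 Y228.995
G1 X143.119 Y117.743
G1 X35.767 Y179.887
G1 X41.437 Y188.887
G1 X37.706 Y196.090
M5
G0 X142.972 Y158.111
M3 S750
G1 X141.404 Y136.149 F1289
G1 X126.471 Y116.682
G1 X98.173 Y99.708
M5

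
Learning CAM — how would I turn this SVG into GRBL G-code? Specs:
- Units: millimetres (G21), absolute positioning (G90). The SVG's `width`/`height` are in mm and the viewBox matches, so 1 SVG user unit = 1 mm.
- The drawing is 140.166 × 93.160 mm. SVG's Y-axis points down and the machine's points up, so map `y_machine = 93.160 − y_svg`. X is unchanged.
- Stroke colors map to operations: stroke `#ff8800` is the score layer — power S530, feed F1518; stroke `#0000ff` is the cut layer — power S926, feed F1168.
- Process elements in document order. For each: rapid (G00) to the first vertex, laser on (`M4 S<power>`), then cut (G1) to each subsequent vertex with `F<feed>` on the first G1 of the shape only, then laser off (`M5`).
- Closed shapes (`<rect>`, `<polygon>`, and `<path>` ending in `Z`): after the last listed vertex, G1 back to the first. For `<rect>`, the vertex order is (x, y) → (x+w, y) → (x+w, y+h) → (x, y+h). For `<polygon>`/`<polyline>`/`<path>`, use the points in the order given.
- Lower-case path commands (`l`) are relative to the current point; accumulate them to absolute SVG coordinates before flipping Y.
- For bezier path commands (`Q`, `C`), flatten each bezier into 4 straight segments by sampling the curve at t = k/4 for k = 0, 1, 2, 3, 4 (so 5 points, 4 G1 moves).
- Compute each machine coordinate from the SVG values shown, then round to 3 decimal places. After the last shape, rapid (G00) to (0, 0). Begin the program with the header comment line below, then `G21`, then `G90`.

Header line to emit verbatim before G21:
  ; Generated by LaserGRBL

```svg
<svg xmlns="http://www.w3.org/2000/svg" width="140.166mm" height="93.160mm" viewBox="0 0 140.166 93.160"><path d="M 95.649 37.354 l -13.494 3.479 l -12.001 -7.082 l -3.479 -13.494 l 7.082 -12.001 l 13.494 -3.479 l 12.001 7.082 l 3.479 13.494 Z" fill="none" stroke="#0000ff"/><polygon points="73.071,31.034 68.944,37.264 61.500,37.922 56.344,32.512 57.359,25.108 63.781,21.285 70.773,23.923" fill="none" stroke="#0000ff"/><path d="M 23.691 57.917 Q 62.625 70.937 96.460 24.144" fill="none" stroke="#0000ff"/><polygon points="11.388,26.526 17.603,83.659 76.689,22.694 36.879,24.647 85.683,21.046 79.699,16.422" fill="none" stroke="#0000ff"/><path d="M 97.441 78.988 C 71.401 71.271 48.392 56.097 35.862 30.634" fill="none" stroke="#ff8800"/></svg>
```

; Generated by LaserGRBL
G21
G90
G00 X95.649 Y55.806
M4 S926
G1 X82.155 Y52.327 F1168
G1 X70.154 Y59.409
G1 X66.675 Y72.903
G1 X73.757 Y84.904
G1 X87.251 Y88.383
G1 X99.252 Y81.301
G1 X102.731 Y67.807
G1 X95.649 Y55.806
M5
G00 X73.071 Y62.126
M4 S926
G1 X68.944 Y55.896 F1168
G1 X61.500 Y55.238
G1 X56.344 Y60.648
G1 X57.359 Y68.052
G1 X63.781 Y71.875
G1 X70.773 Y69.237
G1 X73.071 Y62.126
M5
G00 X23.691 Y35.243
M4 S926
G1 X42.839 Y32.471 F1168
G1 X61.350 Y37.176
G1 X79.224 Y49.358
G1 X96.460 Y69.016
M5
G00 X11.388 Y66.634
M4 S926
G1 X17.603 Y9.501 F1168
G1 X76.689 Y70.466
G1 X36.879 Y68.513
G1 X85.683 Y72.114
G1 X79.699 Y76.738
G1 X11.388 Y66.634
M5
G00 X97.441 Y14.172
M4 S530
G1 X78.596 Y21.402 F1518
G1 X61.585 Y31.694
G1 X47.108 Y45.314
G1 X35.862 Y62.526
M5
G00 X0.000 Y0.000

Since the viewBox matches the mm dimensions, user units are millimetres directly. The only transform is the Y-flip y_m = 93.160 − y_svg.

Shape 1 is a regular polygon drawn with `<path>`. Its stroke #0000ff means cut at S926, F1168. After flipping Y the toolpath is (95.649,55.806) → (82.155,52.327) → (70.154,59.409) → (66.675,72.903) → (73.757,84.904) → (87.251,88.383) → (99.252,81.301) → (102.731,67.807) → (95.649,55.806), returning to the start.

Shape 2 is a regular polygon drawn with `<polygon>`. Its stroke #0000ff means cut at S926, F1168. After flipping Y the toolpath is (73.071,62.126) → (68.944,55.896) → (61.500,55.238) → (56.344,60.648) → (57.359,68.052) → (63.781,71.875) → (70.773,69.237) → (73.071,62.126), returning to the start.

Shape 3 is a quadratic bezier drawn with `<path>`. Its stroke #0000ff means cut at S926, F1168. After flipping Y the toolpath is (23.691,35.243) → (42.839,32.471) → (61.350,37.176) → (79.224,49.358) → (96.460,69.016).

Shape 4 is a closed polygon drawn with `<polygon>`. Its stroke #0000ff means cut at S926, F1168. After flipping Y the toolpath is (11.388,66.634) → (17.603,9.501) → (76.689,70.466) → (36.879,68.513) → (85.683,72.114) → (79.699,76.738) → (11.388,66.634), returning to the start.

Shape 5 is a cubic bezier drawn with `<path>`. Its stroke #ff8800 means score at S530, F1518. After flipping Y the toolpath is (97.441,14.172) → (78.596,21.402) → (61.585,31.694) → (47.108,45.314) → (35.862,62.526).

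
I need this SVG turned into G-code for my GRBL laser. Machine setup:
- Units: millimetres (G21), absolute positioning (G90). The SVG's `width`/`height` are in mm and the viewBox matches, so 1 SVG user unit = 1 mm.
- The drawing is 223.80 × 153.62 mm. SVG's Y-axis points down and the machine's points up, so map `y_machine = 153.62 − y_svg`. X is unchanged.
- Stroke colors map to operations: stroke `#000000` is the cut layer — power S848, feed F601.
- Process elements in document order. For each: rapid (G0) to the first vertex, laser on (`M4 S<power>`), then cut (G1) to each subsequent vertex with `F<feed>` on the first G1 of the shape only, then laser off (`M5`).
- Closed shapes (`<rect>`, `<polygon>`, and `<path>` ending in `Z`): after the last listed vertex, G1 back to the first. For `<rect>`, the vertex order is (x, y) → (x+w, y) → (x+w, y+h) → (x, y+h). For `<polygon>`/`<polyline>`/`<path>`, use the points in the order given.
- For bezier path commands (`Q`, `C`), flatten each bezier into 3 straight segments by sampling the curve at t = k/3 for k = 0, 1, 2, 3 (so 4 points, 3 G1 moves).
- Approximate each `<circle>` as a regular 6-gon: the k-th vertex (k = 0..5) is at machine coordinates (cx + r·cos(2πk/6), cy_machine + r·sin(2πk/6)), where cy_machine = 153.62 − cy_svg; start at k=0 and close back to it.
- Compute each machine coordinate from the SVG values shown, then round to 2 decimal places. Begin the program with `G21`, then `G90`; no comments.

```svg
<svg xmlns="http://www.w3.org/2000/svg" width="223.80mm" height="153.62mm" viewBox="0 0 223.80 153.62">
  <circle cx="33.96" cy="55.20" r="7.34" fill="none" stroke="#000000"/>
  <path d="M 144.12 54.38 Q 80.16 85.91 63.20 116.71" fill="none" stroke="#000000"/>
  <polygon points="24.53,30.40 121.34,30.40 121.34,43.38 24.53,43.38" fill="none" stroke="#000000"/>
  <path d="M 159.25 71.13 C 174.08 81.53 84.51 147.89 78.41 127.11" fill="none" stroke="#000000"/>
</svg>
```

G21
G90
G0 X41.30 Y98.42
M4 S848
G1 X37.63 Y104.78 F601
G1 X30.29 Y104.78
G1 X26.62 Y98.42
G1 X30.29 Y92.06
G1 X37.63 Y92.06
G1 X41.30 Y98.42
M5
G0 X144.12 Y99.24
M4 S848
G1 X106.70 Y78.30 F601
G1 X79.73 Y57.52
G1 X63.20 Y36.91
M5
G0 X24.53 Y123.22
M4 S848
G1 X121.34 Y123.22 F601
G1 X121.34 Y110.24
G1 X24.53 Y110.24
G1 X24.53 Y123.22
M5
G0 X159.25 Y82.49
M4 S848
G1 X146.24 Y58.74 F601
G1 X105.38 Y29.48
G1 X78.41 Y26.51
M5

1 u = 1 mm; y_m = 153.62 − y.

[1] `<circle>` circle, #000000→cut S848 F601: (41.30,98.42) → (37.63,104.78) → (30.29,104.78) → (26.62,98.42) → (30.29,92.06) → (37.63,92.06) → (41.30,98.42) (closed)

[2] `<path>` quadratic bezier, #000000→cut S848 F601: (144.12,99.24) → (106.70,78.30) → (79.73,57.52) → (63.20,36.91)

[3] `<polygon>` rectangle, #000000→cut S848 F601: (24.53,123.22) → (121.34,123.22) → (121.34,110.24) → (24.53,110.24) → (24.53,123.22) (closed)

[4] `<path>` cubic bezier, #000000→cut S848 F601: (159.25,82.49) → (146.24,58.74) → (105.38,29.48) → (78.41,26.51)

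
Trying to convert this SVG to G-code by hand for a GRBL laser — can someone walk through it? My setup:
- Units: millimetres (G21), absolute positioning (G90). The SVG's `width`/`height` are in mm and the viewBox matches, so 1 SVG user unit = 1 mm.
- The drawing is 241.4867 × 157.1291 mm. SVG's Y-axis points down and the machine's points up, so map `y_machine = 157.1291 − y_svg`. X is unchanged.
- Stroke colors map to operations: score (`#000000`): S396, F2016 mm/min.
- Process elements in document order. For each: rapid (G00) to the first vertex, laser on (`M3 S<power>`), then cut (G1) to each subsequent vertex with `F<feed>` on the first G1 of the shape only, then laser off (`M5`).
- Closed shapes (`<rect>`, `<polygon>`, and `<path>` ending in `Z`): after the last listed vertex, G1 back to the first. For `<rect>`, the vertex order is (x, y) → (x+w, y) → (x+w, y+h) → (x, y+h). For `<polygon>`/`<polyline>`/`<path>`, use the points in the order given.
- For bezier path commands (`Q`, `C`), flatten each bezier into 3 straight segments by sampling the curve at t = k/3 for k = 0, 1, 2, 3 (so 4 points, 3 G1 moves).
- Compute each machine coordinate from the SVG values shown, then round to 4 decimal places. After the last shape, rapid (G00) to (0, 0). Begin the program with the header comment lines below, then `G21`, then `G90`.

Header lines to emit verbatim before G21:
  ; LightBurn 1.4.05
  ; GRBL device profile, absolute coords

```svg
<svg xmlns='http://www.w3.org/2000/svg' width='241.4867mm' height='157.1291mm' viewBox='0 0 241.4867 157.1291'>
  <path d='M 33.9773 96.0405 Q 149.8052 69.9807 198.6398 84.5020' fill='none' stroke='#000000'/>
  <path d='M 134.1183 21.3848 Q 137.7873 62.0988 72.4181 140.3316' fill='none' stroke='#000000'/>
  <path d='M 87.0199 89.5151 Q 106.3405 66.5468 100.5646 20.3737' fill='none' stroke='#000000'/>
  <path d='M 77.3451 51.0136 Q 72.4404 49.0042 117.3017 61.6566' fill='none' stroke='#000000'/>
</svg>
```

; LightBurn 1.4.05
; GRBL device profile, absolute coords
G21
G90
G00 X33.9773 Y61.0886
M3 S396
G1 X103.7522 Y73.9528 F2016
G1 X158.6397 Y77.7990
G1 X198.6398 Y72.6271
M5
G00 X134.1183 Y135.7443
M3 S396
G1 X128.8934 Y104.4329 F2016
G1 X108.3267 Y64.7839
G1 X72.4181 Y16.7975
M5
G00 X87.0199 Y67.6140
M3 S396
G1 X97.1118 Y85.5045 F2016
G1 X101.6267 Y108.5516
G1 X100.5646 Y136.7554
M5
G00 X77.3451 Y106.1155
M3 S396
G1 X79.6049 Y105.8260 F2016
G1 X92.9237 Y102.2783
G1 X117.3017 Y95.4725
M5
G00 X0.0000 Y0.0000

Since the viewBox matches the mm dimensions, user units are millimetres directly. The only transform is the Y-flip y_m = 157.1291 − y_svg.

Shape 1 is a quadratic bezier drawn with `<path>`. Its stroke #000000 means score at S396, F2016. After flipping Y the toolpath is (33.9773,61.0886) → (103.7522,73.9528) → (158.6397,77.7990) → (198.6398,72.6271).

Shape 2 is a quadratic bezier drawn with `<path>`. Its stroke #000000 means score at S396, F2016. After flipping Y the toolpath is (134.1183,135.7443) → (128.8934,104.4329) → (108.3267,64.7839) → (72.4181,16.7975).

Shape 3 is a quadratic bezier drawn with `<path>`. Its stroke #000000 means score at S396, F2016. After flipping Y the toolpath is (87.0199,67.6140) → (97.1118,85.5045) → (101.6267,108.5516) → (100.5646,136.7554).

Shape 4 is a quadratic bezier drawn with `<path>`. Its stroke #000000 means score at S396, F2016. After flipping Y the toolpath is (77.3451,106.1155) → (79.6049,105.8260) → (92.9237,102.2783) → (117.3017,95.4725).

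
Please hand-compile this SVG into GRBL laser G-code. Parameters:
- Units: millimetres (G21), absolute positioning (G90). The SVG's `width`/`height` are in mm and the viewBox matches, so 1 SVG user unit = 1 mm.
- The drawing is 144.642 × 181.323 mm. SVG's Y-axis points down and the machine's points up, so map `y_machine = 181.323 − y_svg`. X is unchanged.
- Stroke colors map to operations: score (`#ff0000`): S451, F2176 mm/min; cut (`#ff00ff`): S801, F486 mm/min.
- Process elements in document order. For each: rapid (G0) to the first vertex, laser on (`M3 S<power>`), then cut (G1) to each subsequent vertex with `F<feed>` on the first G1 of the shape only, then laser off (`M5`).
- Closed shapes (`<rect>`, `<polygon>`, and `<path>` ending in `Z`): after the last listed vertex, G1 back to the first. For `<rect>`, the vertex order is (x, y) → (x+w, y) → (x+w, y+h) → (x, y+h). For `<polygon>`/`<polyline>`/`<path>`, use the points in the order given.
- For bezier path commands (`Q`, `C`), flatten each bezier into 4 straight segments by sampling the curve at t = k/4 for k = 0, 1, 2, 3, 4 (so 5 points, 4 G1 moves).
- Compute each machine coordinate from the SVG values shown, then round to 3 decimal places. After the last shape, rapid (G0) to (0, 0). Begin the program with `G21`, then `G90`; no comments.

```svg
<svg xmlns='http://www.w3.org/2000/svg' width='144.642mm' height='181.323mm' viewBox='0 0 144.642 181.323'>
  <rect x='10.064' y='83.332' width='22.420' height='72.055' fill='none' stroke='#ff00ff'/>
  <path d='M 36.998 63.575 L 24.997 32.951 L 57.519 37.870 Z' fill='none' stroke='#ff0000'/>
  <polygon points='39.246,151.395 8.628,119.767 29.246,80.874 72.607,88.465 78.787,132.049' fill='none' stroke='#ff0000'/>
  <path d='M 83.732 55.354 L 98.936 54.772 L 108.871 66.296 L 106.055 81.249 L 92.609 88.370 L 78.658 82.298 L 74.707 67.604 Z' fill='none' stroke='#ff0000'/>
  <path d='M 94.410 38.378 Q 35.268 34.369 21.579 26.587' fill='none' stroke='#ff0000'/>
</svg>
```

1 u = 1 mm; y_m = 181.323 − y.

[1] `<rect>` rectangle, #ff00ff→cut S801 F486: (10.064,97.991) → (32.484,97.991) → (32.484,25.936) → (10.064,25.936) → (10.064,97.991) (closed)

[2] `<path>` regular polygon, #ff0000→score S451 F2176: (36.998,117.748) → (24.997,148.372) → (57.519,143.453) → (36.998,117.748) (closed)

[3] `<polygon>` regular polygon, #ff0000→score S451 F2176: (39.246,29.928) → (8.628,61.556) → (29.246,100.449) → (72.607,92.858) → (78.787,49.274) → (39.246,29.928) (closed)

[4] `<path>` regular polygon, #ff0000→score S451 F2176: (83.732,125.969) → (98.936,126.551) → (108.871,115.027) → (106.055,100.074) → (92.609,92.953) → (78.658,99.025) → (74.707,113.719) → (83.732,125.969) (closed)

[5] `<path>` quadratic bezier, #ff0000→score S451 F2176: (94.410,142.945) → (67.680,145.185) → (46.631,147.897) → (31.264,151.081) → (21.579,154.736)

G21
G90
G0 X10.064 Y97.991
M3 S801
G1 X32.484 Y97.991 F486
G1 X32.484 Y25.936
G1 X10.064 Y25.936
G1 X10.064 Y97.991
M5
G0 X36.998 Y117.748
M3 S451
G1 X24.997 Y148.372 F2176
G1 X57.519 Y143.453
G1 X36.998 Y117.748
M5
G0 X39.246 Y29.928
M3 S451
G1 X8.628 Y61.556 F2176
G1 X29.246 Y100.449
G1 X72.607 Y92.858
G1 X78.787 Y49.274
G1 X39.246 Y29.928
M5
G0 X83.732 Y125.969
M3 S451
G1 X98.936 Y126.551 F2176
G1 X108.871 Y115.027
G1 X106.055 Y100.074
G1 X92.609 Y92.953
G1 X78.658 Y99.025
G1 X74.707 Y113.719
G1 X83.732 Y125.969
M5
G0 X94.410 Y142.945
M3 S451
G1 X67.680 Y145.185 F2176
G1 X46.631 Y147.897
G1 X31.264 Y151.081
G1 X21.579 Y154.736
M5
G0 X0.000 Y0.000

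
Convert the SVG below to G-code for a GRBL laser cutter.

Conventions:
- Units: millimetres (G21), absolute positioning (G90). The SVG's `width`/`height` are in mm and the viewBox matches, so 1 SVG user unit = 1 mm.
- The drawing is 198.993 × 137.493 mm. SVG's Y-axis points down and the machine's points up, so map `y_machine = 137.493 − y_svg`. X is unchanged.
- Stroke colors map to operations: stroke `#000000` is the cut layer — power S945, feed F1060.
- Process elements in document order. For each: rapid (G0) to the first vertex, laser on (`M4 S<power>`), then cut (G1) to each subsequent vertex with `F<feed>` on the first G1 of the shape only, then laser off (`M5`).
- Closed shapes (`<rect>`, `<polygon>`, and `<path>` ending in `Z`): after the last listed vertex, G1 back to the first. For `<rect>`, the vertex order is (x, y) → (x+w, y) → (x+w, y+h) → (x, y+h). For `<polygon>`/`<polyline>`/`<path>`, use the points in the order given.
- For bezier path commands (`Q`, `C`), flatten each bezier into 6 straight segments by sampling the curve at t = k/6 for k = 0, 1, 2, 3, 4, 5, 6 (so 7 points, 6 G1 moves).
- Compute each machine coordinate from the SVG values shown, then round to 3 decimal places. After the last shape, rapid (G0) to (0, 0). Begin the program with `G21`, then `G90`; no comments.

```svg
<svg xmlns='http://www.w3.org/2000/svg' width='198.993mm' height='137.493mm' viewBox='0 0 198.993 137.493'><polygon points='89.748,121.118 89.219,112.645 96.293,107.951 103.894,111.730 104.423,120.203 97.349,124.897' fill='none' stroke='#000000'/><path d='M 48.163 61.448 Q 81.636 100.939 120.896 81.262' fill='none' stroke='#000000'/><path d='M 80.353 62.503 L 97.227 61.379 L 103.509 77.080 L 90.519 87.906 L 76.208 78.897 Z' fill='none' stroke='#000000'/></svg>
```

viewBox `0 0 198.993 137.493` with mm width/height → 1 unit = 1 mm. Flip: y_m = 137.493 − y_svg.

**Shape 1** — `<polygon>` regular polygon, stroke `#000000` → cut (S945, F1060). Machine vertices: (89.748,16.375) → (89.219,24.848) → (96.293,29.542) → (103.894,25.763) → (104.423,17.290) → (97.349,12.596) → (89.748,16.375). Closed: final G1 returns to the first vertex.

**Shape 2** — `<path>` quadratic bezier, stroke `#000000` → cut (S945, F1060). Control points (SVG): P0=(48.163,61.448), P1=(81.636,100.939), P2=(120.896,81.262); sampled at t=k/6. Machine vertices: (48.163,76.045) → (59.481,64.525) → (71.121,56.292) → (83.083,51.346) → (95.366,49.687) → (107.970,51.316) → (120.896,56.231). Open path.

**Shape 3** — `<path>` regular polygon, stroke `#000000` → cut (S945, F1060). Machine vertices: (80.353,74.990) → (97.227,76.114) → (103.509,60.413) → (90.519,49.587) → (76.208,58.596) → (80.353,74.990). Closed: final G1 returns to the first vertex.

G21
G90
G0 X89.748 Y16.375
M4 S945
G1 X89.219 Y24.848 F1060
G1 X96.293 Y29.542
G1 X103.894 Y25.763
G1 X104.423 Y17.290
G1 X97.349 Y12.596
G1 X89.748 Y16.375
M5
G0 X48.163 Y76.045
M4 S945
G1 X59.481 Y64.525 F1060
G1 X71.121 Y56.292
G1 X83.083 Y51.346
G1 X95.366 Y49.687
G1 X107.970 Y51.316
G1 X120.896 Y56.231
M5
G0 X80.353 Y74.990
M4 S945
G1 X97.227 Y76.114 F1060
G1 X103.509 Y60.413
G1 X90.519 Y49.587
G1 X76.208 Y58.596
G1 X80.353 Y74.990
M5
G0 X0.000 Y0.000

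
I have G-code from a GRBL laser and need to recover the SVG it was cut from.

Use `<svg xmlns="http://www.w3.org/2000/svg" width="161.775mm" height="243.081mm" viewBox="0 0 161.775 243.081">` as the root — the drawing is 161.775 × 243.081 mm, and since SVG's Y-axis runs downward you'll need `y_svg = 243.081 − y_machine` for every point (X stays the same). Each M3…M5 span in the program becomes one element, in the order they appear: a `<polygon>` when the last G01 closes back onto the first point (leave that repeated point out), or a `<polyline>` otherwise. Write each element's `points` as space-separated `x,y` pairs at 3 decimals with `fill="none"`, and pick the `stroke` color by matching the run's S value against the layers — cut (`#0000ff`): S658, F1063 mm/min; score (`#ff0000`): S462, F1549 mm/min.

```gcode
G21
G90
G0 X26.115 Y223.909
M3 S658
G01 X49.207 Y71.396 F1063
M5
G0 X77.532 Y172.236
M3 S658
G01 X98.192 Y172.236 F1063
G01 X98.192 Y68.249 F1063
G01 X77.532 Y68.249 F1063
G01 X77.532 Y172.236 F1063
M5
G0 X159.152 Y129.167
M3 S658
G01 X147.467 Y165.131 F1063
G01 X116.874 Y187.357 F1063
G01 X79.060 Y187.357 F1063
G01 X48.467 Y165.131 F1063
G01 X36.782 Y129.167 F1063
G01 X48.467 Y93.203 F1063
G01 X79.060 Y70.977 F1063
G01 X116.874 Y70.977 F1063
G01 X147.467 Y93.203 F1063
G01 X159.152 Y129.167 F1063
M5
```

y_svg = 243.081 − y_m. Every run uses S658, so all elements get stroke `#0000ff` (cut).

[1] open run; points: 26.115,19.172 49.207,171.685

[2] closed run; points: 77.532,70.845 98.192,70.845 98.192,174.832 77.532,174.832

[3] closed run; points: 159.152,113.914 147.467,77.950 116.874,55.724 79.060,55.724 48.467,77.950 36.782,113.914 48.467,149.878 79.060,172.104 116.874,172.104 147.467,149.878

<svg xmlns="http://www.w3.org/2000/svg" width="161.775mm" height="243.081mm" viewBox="0 0 161.775 243.081">
  <polyline points="26.115,19.172 49.207,171.685" fill="none" stroke="#0000ff"/>
  <polygon points="77.532,70.845 98.192,70.845 98.192,174.832 77.532,174.832" fill="none" stroke="#0000ff"/>
  <polygon points="159.152,113.914 147.467,77.950 116.874,55.724 79.060,55.724 48.467,77.950 36.782,113.914 48.467,149.878 79.060,172.104 116.874,172.104 147.467,149.878" fill="none" stroke="#0000ff"/>
</svg>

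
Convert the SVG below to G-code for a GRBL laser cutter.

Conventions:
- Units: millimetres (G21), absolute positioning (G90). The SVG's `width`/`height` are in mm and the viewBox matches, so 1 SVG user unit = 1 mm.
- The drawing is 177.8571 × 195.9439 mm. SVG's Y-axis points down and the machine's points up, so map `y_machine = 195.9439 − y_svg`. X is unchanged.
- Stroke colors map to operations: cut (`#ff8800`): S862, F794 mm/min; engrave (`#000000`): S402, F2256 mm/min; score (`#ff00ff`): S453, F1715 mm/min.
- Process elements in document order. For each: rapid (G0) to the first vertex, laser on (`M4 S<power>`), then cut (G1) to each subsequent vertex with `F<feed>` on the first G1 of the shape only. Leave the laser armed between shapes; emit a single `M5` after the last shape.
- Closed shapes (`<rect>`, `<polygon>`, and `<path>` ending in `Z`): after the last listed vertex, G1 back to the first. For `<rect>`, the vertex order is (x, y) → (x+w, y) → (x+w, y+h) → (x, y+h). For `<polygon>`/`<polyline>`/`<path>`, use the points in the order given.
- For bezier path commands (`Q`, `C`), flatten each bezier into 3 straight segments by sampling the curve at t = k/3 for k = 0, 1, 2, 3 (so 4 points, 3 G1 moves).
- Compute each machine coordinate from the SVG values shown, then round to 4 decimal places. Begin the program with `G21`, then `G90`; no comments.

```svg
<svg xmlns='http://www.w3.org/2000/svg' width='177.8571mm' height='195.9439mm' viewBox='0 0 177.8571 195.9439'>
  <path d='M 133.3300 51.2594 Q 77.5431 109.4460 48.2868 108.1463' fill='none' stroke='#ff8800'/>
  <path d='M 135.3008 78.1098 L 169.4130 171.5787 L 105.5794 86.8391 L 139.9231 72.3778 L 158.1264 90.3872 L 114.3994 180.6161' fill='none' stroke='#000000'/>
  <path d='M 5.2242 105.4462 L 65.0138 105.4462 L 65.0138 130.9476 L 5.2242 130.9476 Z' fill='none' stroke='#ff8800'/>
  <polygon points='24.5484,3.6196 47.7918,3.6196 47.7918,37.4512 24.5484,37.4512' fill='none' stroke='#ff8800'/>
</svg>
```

viewBox `0 0 177.8571 195.9439` with mm width/height → 1 unit = 1 mm. Flip: y_m = 195.9439 − y_svg.

**Shape 1** — `<path>` quadratic bezier, stroke `#ff8800` → cut (S862, F794). Control points (SVG): P0=(133.3300,51.2594), P1=(77.5431,109.4460), P2=(48.2868,108.1463); sampled at t=k/3. Machine vertices: (133.3300,144.6845) → (99.0866,112.5030) → (70.7388,93.5407) → (48.2868,87.7976). Open path.

**Shape 2** — `<path>` open polyline, stroke `#000000` → engrave (S402, F2256). Machine vertices: (135.3008,117.8341) → (169.4130,24.3652) → (105.5794,109.1048) → (139.9231,123.5661) → (158.1264,105.5567) → (114.3994,15.3278). Open path.

**Shape 3** — `<path>` rectangle, stroke `#ff8800` → cut (S862, F794). Machine vertices: (5.2242,90.4977) → (65.0138,90.4977) → (65.0138,64.9963) → (5.2242,64.9963) → (5.2242,90.4977). Closed: final G1 returns to the first vertex.

**Shape 4** — `<polygon>` rectangle, stroke `#ff8800` → cut (S862, F794). Machine vertices: (24.5484,192.3243) → (47.7918,192.3243) → (47.7918,158.4927) → (24.5484,158.4927) → (24.5484,192.3243). Closed: final G1 returns to the first vertex.

G21
G90
G0 X133.3300 Y144.6845
M4 S862
G1 X99.0866 Y112.5030 F794
G1 X70.7388 Y93.5407
G1 X48.2868 Y87.7976
G0 X135.3008 Y117.8341
M4 S402
G1 X169.4130 Y24.3652 F2256
G1 X105.5794 Y109.1048
G1 X139.9231 Y123.5661
G1 X158.1264 Y105.5567
G1 X114.3994 Y15.3278
G0 X5.2242 Y90.4977
M4 S862
G1 X65.0138 Y90.4977 F794
G1 X65.0138 Y64.9963
G1 X5.2242 Y64.9963
G1 X5.2242 Y90.4977
G0 X24.5484 Y192.3243
M4 S862
G1 X47.7918 Y192.3243 F794
G1 X47.7918 Y158.4927
G1 X24.5484 Y158.4927
G1 X24.5484 Y192.3243
M5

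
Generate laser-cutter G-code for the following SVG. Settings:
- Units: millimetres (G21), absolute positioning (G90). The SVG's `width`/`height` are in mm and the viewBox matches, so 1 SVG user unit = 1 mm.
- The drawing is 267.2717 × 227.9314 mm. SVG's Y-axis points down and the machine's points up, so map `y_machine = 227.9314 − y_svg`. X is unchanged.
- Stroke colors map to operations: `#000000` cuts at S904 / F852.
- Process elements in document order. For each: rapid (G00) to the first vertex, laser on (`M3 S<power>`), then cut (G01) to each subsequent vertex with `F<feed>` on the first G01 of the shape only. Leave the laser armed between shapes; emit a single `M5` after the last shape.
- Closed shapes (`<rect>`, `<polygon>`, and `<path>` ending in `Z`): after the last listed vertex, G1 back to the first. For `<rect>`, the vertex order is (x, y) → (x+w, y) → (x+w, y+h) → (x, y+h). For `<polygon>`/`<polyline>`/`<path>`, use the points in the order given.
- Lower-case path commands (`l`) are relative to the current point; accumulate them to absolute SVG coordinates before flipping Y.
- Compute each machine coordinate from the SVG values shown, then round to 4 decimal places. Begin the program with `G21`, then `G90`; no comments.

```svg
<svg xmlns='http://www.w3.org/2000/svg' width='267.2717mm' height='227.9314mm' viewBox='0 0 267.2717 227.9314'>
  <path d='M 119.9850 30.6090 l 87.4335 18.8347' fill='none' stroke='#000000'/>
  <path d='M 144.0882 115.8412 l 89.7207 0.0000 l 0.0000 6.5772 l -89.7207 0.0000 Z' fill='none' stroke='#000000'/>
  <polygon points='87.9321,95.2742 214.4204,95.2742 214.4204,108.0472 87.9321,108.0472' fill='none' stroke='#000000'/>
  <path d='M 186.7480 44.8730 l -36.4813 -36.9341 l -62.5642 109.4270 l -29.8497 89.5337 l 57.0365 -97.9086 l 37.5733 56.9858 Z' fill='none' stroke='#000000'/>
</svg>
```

G21
G90
G00 X119.9850 Y197.3224
M3 S904
G01 X207.4185 Y178.4877 F852
G00 X144.0882 Y112.0902
M3 S904
G01 X233.8089 Y112.0902 F852
G01 X233.8089 Y105.5130
G01 X144.0882 Y105.5130
G01 X144.0882 Y112.0902
G00 X87.9321 Y132.6572
M3 S904
G01 X214.4204 Y132.6572 F852
G01 X214.4204 Y119.8842
G01 X87.9321 Y119.8842
G01 X87.9321 Y132.6572
G00 X186.7480 Y183.0584
M3 S904
G01 X150.2667 Y219.9925 F852
G01 X87.7025 Y110.5655
G01 X57.8528 Y21.0318
G01 X114.8893 Y118.9404
G01 X152.4626 Y61.9546
G01 X186.7480 Y183.0584
M5

1 u = 1 mm; y_m = 227.9314 − y.

[1] `<path>` line segment, #000000→cut S904 F852: (119.9850,197.3224) → (207.4185,178.4877)

[2] `<path>` rectangle, #000000→cut S904 F852: (144.0882,112.0902) → (233.8089,112.0902) → (233.8089,105.5130) → (144.0882,105.5130) → (144.0882,112.0902) (closed)

[3] `<polygon>` rectangle, #000000→cut S904 F852: (87.9321,132.6572) → (214.4204,132.6572) → (214.4204,119.8842) → (87.9321,119.8842) → (87.9321,132.6572) (closed)

[4] `<path>` closed polygon, #000000→cut S904 F852: (186.7480,183.0584) → (150.2667,219.9925) → (87.7025,110.5655) → (57.8528,21.0318) → (114.8893,118.9404) → (152.4626,61.9546) → (186.7480,183.0584) (closed)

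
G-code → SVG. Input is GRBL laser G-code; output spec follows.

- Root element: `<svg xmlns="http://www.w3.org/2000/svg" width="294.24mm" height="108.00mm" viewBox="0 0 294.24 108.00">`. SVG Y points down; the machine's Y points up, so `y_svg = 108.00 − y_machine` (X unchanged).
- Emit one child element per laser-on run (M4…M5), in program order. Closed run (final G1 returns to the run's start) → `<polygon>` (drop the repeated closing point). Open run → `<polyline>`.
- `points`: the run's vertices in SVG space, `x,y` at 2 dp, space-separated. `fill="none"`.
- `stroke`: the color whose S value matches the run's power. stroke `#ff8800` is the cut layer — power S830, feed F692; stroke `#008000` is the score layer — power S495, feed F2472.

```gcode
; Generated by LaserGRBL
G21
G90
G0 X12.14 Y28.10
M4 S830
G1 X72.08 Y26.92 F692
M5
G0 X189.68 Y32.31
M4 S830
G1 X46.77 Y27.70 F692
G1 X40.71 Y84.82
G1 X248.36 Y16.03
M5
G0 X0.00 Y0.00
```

<svg xmlns="http://www.w3.org/2000/svg" width="294.24mm" height="108.00mm" viewBox="0 0 294.24 108.00">
  <polyline points="12.14,79.90 72.08,81.08" fill="none" stroke="#ff8800"/>
  <polyline points="189.68,75.69 46.77,80.30 40.71,23.18 248.36,91.97" fill="none" stroke="#ff8800"/>
</svg>

Each laser-on run becomes one SVG element. Flip Y back into SVG space with y_svg = 108.00 − y_machine. Every run uses S830, so all elements get stroke `#ff8800` (cut).

Run 1: The run is open, so emit a `<polyline>` with points (Y-flipped): 12.14,79.90 72.08,81.08.

Run 2: The run is open, so emit a `<polyline>` with points (Y-flipped): 189.68,75.69 46.77,80.30 40.71,23.18 248.36,91.97.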